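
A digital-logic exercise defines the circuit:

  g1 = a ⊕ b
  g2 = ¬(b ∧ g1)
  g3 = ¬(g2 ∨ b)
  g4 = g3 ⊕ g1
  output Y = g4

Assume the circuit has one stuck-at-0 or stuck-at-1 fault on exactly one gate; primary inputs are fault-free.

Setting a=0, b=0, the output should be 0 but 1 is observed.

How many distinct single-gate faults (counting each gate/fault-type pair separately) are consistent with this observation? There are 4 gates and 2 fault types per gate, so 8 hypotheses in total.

4

Fault-free: g1=0, g2=1, g3=0, g4=0 → 0. Observed 1.
  g1 stuck-at-0: output 0 ✗
  g1 stuck-at-1: output 1 ✓
  g2 stuck-at-0: output 1 ✓
  g2 stuck-at-1: output 0 ✗
  g3 stuck-at-0: output 0 ✗
  g3 stuck-at-1: output 1 ✓
  g4 stuck-at-0: output 0 ✗
  g4 stuck-at-1: output 1 ✓
Consistent faults: {g1 stuck-at-1, g2 stuck-at-0, g3 stuck-at-1, g4 stuck-at-1} — 4 in all.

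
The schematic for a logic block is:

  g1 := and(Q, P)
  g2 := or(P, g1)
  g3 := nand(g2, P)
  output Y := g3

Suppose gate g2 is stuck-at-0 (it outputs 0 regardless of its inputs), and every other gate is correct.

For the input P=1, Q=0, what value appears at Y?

Propagate with g2 forced: g1=0, g2=0 [stuck-at-0], g3=1.
So Y = 1. (Without the fault it would be 0.)

1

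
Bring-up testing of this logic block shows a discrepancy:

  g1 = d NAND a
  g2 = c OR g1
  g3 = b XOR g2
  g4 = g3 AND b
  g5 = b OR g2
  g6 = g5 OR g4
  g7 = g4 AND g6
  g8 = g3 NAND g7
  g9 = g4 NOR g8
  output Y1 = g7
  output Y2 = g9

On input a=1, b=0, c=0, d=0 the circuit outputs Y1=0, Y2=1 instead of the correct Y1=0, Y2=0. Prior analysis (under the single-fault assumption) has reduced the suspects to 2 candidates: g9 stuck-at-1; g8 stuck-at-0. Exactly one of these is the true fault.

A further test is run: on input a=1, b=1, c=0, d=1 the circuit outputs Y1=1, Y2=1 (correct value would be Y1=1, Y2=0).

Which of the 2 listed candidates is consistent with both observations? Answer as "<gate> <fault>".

g9 stuck-at-1

Evaluate each candidate on input a=1, b=1, c=0, d=1:
  g9 stuck-at-1: g1=0, g2=0, g3=1, g4=1, g5=1, g6=1, g7=1, g8=0, g9=1 [stuck-at-1] → Y1=1, Y2=1 — matches
  g8 stuck-at-0: g1=0, g2=0, g3=1, g4=1, g5=1, g6=1, g7=1, g8=0 [stuck-at-0], g9=0 → Y1=1, Y2=0 — eliminated
Only g9 stuck-at-1 reproduces the observed Y1=1, Y2=1.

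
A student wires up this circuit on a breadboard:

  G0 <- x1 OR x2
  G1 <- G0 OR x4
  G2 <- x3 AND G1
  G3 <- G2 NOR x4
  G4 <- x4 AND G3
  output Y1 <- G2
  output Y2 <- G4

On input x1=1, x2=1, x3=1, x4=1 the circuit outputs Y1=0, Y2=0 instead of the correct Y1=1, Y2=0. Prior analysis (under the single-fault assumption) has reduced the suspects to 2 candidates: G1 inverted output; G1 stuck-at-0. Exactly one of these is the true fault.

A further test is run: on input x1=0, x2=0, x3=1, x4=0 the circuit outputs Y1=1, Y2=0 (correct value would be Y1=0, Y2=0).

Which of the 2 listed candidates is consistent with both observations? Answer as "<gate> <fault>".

Evaluate each candidate on input x1=0, x2=0, x3=1, x4=0:
  G1 inverted output: G0=0, G1=1 [inverted output], G2=1, G3=0, G4=0 → Y1=1, Y2=0 — matches
  G1 stuck-at-0: G0=0, G1=0 [stuck-at-0], G2=0, G3=1, G4=0 → Y1=0, Y2=0 — eliminated
Only G1 inverted output reproduces the observed Y1=1, Y2=0.

G1 inverted output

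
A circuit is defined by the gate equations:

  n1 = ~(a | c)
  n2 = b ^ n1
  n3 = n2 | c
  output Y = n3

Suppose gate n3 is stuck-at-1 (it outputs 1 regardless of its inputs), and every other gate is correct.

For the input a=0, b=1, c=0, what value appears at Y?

Propagate with n3 forced: n1=1, n2=0, n3=1 [stuck-at-1].
So Y = 1. (Without the fault it would be 0.)

1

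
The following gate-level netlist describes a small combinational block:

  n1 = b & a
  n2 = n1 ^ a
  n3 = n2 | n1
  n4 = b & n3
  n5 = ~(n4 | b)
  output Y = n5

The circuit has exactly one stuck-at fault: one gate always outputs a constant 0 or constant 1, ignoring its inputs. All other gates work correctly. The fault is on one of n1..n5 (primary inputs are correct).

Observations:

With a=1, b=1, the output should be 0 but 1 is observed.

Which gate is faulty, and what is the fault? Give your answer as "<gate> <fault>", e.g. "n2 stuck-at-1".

Fault-free values for test 1 (a=1, b=1): n1=1, n2=0, n3=1, n4=1, n5=0, giving Y=0. Observed 1.
Test 1: faults giving observed 1 are {n5 stuck-at-1}.
Only n5 stuck-at-1 is consistent with every test.

n5 stuck-at-1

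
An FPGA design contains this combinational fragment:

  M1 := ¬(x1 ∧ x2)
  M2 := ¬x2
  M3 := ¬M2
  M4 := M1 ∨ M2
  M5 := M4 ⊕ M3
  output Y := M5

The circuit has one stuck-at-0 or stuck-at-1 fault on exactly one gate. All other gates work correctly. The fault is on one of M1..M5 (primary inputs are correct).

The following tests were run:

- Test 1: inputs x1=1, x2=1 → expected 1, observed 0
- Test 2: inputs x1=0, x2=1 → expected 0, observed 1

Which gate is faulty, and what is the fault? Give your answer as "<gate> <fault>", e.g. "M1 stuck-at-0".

Fault-free values for test 1 (x1=1, x2=1): M1=0, M2=0, M3=1, M4=0, M5=1, giving Y=1. Observed 0.
Test 1: faults giving observed 0 are {M1 stuck-at-1, M3 stuck-at-0, M4 stuck-at-1, M5 stuck-at-0}.
Test 2 (x1=0, x2=1): fault-free M1=1, M2=0, M3=1, M4=1, M5=0 → 0; observed 1. Eliminates M1 stuck-at-1, M4 stuck-at-1, M5 stuck-at-0.
Only M3 stuck-at-0 is consistent with every test.

M3 stuck-at-0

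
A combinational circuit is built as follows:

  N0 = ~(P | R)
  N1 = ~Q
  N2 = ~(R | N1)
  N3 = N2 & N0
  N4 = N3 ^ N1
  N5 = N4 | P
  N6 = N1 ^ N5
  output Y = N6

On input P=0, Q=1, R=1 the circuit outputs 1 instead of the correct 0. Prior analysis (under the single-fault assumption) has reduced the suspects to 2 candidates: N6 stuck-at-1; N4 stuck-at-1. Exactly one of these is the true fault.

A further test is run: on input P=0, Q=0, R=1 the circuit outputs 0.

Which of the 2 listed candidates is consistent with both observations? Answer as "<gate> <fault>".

Evaluate each candidate on input P=0, Q=0, R=1:
  N6 stuck-at-1: N0=0, N1=1, N2=0, N3=0, N4=1, N5=1, N6=1 [stuck-at-1] → 1 — eliminated
  N4 stuck-at-1: N0=0, N1=1, N2=0, N3=0, N4=1 [stuck-at-1], N5=1, N6=0 → 0 — matches
Only N4 stuck-at-1 reproduces the observed 0.

N4 stuck-at-1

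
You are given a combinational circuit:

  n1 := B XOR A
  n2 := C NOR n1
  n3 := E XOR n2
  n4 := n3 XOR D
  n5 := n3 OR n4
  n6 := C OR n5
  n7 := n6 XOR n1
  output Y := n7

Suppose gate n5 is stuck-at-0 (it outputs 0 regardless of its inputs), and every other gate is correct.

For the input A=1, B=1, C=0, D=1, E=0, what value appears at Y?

0

Propagate with n5 forced: n1=0, n2=1, n3=1, n4=0, n5=0 [stuck-at-0], n6=0, n7=0.
So Y = 0. (Without the fault it would be 1.)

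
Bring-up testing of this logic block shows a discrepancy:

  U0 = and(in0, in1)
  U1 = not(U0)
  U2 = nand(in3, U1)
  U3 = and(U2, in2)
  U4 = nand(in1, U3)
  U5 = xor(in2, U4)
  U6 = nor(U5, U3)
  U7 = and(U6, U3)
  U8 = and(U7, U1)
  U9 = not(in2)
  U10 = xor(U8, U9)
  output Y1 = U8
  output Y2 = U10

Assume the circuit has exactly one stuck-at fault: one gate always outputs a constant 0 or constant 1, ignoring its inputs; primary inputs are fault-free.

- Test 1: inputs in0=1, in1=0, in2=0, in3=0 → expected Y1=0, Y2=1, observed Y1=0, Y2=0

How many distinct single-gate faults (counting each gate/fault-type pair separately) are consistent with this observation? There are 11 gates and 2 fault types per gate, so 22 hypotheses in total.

Fault-free: U0=0, U1=1, U2=1, U3=0, U4=1, U5=1, U6=0, U7=0, U8=0, U9=1, U10=1 → Y1=0, Y2=1. Observed Y1=0, Y2=0.
  U0: none of the 2 fault types match ✗
  U1: none of the 2 fault types match ✗
  U2: none of the 2 fault types match ✗
  U3: none of the 2 fault types match ✗
  U4: none of the 2 fault types match ✗
  U5: none of the 2 fault types match ✗
  U6: none of the 2 fault types match ✗
  U7: none of the 2 fault types match ✗
  U8: none of the 2 fault types match ✗
  U9: stuck-at-0 ✓; others ✗
  U10: stuck-at-0 ✓; others ✗
Consistent faults: {U9 stuck-at-0, U10 stuck-at-0} — 2 in all.

2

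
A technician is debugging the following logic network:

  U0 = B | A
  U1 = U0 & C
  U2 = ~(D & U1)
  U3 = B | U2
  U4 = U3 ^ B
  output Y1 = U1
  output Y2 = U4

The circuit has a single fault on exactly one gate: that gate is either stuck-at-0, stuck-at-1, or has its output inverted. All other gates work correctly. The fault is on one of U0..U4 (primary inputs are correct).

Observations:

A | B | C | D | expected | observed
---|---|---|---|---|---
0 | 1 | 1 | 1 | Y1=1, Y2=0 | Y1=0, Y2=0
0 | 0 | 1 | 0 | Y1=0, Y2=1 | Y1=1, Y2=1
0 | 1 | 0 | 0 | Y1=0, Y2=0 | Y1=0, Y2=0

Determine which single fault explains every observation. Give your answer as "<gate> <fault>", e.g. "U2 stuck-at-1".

Fault-free values for test 1 (A=0, B=1, C=1, D=1): U0=1, U1=1, U2=0, U3=1, U4=0, giving Y1=1, Y2=0. Observed Y1=0, Y2=0.
Test 1: faults giving observed Y1=0, Y2=0 are {U0 stuck-at-0, U0 inverted output, U1 stuck-at-0, U1 inverted output}.
Test 2 (A=0, B=0, C=1, D=0): fault-free U0=0, U1=0, U2=1, U3=1, U4=1 → Y1=0, Y2=1; observed Y1=1, Y2=1. Eliminates U0 stuck-at-0, U1 stuck-at-0.
Test 3 (A=0, B=1, C=0, D=0): fault-free U0=1, U1=0, U2=1, U3=1, U4=0 → Y1=0, Y2=0; observed Y1=0, Y2=0. Eliminates U1 inverted output.
Only U0 inverted output is consistent with every test.

U0 inverted output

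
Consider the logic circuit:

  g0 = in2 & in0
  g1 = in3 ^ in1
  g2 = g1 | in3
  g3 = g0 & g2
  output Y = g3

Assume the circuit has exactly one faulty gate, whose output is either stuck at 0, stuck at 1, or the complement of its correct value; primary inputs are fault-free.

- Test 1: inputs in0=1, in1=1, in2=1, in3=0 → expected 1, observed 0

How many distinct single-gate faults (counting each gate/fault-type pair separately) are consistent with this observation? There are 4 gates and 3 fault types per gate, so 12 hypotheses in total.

Fault-free: g0=1, g1=1, g2=1, g3=1 → 1. Observed 0.
  g0 stuck-at-0: output 0 ✓
  g0 stuck-at-1: output 1 ✗
  g0 inverted output: output 0 ✓
  g1 stuck-at-0: output 0 ✓
  g1 stuck-at-1: output 1 ✗
  g1 inverted output: output 0 ✓
  g2 stuck-at-0: output 0 ✓
  g2 stuck-at-1: output 1 ✗
  g2 inverted output: output 0 ✓
  g3 stuck-at-0: output 0 ✓
  g3 stuck-at-1: output 1 ✗
  g3 inverted output: output 0 ✓
Consistent faults: {g0 stuck-at-0, g0 inverted output, g1 stuck-at-0, g1 inverted output, g2 stuck-at-0, g2 inverted output, g3 stuck-at-0, g3 inverted output} — 8 in all.

8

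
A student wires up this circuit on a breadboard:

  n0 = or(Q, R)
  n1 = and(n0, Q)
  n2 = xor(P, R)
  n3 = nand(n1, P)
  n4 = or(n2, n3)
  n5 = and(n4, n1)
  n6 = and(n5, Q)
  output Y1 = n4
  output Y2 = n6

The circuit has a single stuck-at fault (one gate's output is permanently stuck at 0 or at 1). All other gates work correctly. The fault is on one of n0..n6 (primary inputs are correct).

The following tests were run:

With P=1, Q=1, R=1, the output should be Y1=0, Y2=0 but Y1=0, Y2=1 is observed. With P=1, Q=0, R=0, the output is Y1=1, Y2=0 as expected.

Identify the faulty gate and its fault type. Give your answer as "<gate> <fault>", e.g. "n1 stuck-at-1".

n5 stuck-at-1

Fault-free values for test 1 (P=1, Q=1, R=1): n0=1, n1=1, n2=0, n3=0, n4=0, n5=0, n6=0, giving Y1=0, Y2=0. Observed Y1=0, Y2=1.
Test 1: faults giving observed Y1=0, Y2=1 are {n5 stuck-at-1, n6 stuck-at-1}.
Test 2 (P=1, Q=0, R=0): fault-free n0=0, n1=0, n2=1, n3=1, n4=1, n5=0, n6=0 → Y1=1, Y2=0; observed Y1=1, Y2=0. Eliminates n6 stuck-at-1.
Only n5 stuck-at-1 is consistent with every test.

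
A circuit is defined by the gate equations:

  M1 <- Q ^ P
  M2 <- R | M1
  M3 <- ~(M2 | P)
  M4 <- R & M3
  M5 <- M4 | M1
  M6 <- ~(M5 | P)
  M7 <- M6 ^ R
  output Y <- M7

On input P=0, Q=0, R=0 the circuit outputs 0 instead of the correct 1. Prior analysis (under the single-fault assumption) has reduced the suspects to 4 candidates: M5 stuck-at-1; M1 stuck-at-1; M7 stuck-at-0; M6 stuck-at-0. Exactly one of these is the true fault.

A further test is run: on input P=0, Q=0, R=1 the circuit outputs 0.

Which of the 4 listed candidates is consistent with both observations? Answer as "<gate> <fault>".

M7 stuck-at-0

Evaluate each candidate on input P=0, Q=0, R=1:
  M5 stuck-at-1: M1=0, M2=1, M3=0, M4=0, M5=1 [stuck-at-1], M6=0, M7=1 → 1 — eliminated
  M1 stuck-at-1: M1=1 [stuck-at-1], M2=1, M3=0, M4=0, M5=1, M6=0, M7=1 → 1 — eliminated
  M7 stuck-at-0: M1=0, M2=1, M3=0, M4=0, M5=0, M6=1, M7=0 [stuck-at-0] → 0 — matches
  M6 stuck-at-0: M1=0, M2=1, M3=0, M4=0, M5=0, M6=0 [stuck-at-0], M7=1 → 1 — eliminated
Only M7 stuck-at-0 reproduces the observed 0.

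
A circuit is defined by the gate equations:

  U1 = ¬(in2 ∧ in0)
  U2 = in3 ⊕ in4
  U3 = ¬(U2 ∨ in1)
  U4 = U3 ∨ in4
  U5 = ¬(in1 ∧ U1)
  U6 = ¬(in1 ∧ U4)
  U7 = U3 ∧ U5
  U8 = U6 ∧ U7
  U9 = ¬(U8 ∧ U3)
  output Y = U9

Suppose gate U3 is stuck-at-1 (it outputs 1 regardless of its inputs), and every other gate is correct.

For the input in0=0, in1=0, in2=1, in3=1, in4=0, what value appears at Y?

0

Propagate with U3 forced: U1=1, U2=1, U3=1 [stuck-at-1], U4=1, U5=1, U6=1, U7=1, U8=1, U9=0.
So Y = 0. (Without the fault it would be 1.)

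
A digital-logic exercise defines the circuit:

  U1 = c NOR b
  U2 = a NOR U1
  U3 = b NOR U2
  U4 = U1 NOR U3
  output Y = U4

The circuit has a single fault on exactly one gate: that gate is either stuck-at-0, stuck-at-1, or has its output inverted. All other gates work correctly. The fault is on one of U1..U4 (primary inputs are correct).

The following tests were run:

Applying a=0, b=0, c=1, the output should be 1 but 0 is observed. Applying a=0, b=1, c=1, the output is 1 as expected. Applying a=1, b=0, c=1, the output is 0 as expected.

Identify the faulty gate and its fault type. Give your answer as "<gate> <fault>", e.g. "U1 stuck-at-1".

U2 stuck-at-0

Fault-free values for test 1 (a=0, b=0, c=1): U1=0, U2=1, U3=0, U4=1, giving Y=1. Observed 0.
Test 1: faults giving observed 0 are {U1 stuck-at-1, U1 inverted output, U2 stuck-at-0, U2 inverted output, U3 stuck-at-1, U3 inverted output, U4 stuck-at-0, U4 inverted output}.
Test 2 (a=0, b=1, c=1): fault-free U1=0, U2=1, U3=0, U4=1 → 1; observed 1. Eliminates U1 stuck-at-1, U1 inverted output, U3 stuck-at-1, U3 inverted output, U4 stuck-at-0, U4 inverted output.
Test 3 (a=1, b=0, c=1): fault-free U1=0, U2=0, U3=1, U4=0 → 0; observed 0. Eliminates U2 inverted output.
Only U2 stuck-at-0 is consistent with every test.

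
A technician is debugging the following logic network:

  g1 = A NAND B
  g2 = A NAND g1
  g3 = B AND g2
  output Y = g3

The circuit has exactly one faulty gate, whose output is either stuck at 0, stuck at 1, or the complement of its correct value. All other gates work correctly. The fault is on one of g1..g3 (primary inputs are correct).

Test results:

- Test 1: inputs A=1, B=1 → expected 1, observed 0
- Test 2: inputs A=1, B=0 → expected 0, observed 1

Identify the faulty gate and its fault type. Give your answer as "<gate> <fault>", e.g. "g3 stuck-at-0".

Fault-free values for test 1 (A=1, B=1): g1=0, g2=1, g3=1, giving Y=1. Observed 0.
Test 1: faults giving observed 0 are {g1 stuck-at-1, g1 inverted output, g2 stuck-at-0, g2 inverted output, g3 stuck-at-0, g3 inverted output}.
Test 2 (A=1, B=0): fault-free g1=1, g2=0, g3=0 → 0; observed 1. Eliminates g1 stuck-at-1, g1 inverted output, g2 stuck-at-0, g2 inverted output, g3 stuck-at-0.
Only g3 inverted output is consistent with every test.

g3 inverted output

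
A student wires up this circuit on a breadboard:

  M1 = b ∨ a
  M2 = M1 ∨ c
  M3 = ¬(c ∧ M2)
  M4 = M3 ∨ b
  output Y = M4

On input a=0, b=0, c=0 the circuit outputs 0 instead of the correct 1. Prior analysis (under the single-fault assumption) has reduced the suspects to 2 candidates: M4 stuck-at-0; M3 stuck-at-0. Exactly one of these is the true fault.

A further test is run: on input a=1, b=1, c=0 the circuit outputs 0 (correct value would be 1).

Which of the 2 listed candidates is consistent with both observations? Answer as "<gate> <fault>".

M4 stuck-at-0

Evaluate each candidate on input a=1, b=1, c=0:
  M4 stuck-at-0: M1=1, M2=1, M3=1, M4=0 [stuck-at-0] → 0 — matches
  M3 stuck-at-0: M1=1, M2=1, M3=0 [stuck-at-0], M4=1 → 1 — eliminated
Only M4 stuck-at-0 reproduces the observed 0.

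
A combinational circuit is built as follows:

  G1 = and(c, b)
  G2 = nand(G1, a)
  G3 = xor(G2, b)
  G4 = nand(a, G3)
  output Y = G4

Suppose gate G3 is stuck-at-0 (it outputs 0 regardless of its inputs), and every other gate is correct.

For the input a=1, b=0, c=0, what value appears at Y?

Propagate with G3 forced: G1=0, G2=1, G3=0 [stuck-at-0], G4=1.
So Y = 1. (Without the fault it would be 0.)

1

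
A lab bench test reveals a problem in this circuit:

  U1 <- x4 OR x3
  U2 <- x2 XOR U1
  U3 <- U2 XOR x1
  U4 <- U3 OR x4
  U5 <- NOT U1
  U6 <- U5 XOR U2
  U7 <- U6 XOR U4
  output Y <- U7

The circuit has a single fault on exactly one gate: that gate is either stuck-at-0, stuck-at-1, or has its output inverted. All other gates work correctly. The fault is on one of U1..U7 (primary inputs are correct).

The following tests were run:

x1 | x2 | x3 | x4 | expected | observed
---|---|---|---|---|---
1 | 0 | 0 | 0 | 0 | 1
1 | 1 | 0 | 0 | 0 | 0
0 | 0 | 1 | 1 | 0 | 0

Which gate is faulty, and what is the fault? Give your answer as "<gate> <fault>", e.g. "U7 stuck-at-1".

U3 stuck-at-0

Fault-free values for test 1 (x1=1, x2=0, x3=0, x4=0): U1=0, U2=0, U3=1, U4=1, U5=1, U6=1, U7=0, giving Y=0. Observed 1.
Test 1: faults giving observed 1 are {U1 stuck-at-1, U1 inverted output, U3 stuck-at-0, U3 inverted output, U4 stuck-at-0, U4 inverted output, U5 stuck-at-0, U5 inverted output, U6 stuck-at-0, U6 inverted output, U7 stuck-at-1, U7 inverted output}.
Test 2 (x1=1, x2=1, x3=0, x4=0): fault-free U1=0, U2=1, U3=0, U4=0, U5=1, U6=0, U7=0 → 0; observed 0. Eliminates U1 stuck-at-1, U1 inverted output, U3 inverted output, U4 inverted output, U5 stuck-at-0, U5 inverted output, U6 inverted output, U7 stuck-at-1, U7 inverted output.
Test 3 (x1=0, x2=0, x3=1, x4=1): fault-free U1=1, U2=1, U3=1, U4=1, U5=0, U6=1, U7=0 → 0; observed 0. Eliminates U4 stuck-at-0, U6 stuck-at-0.
Only U3 stuck-at-0 is consistent with every test.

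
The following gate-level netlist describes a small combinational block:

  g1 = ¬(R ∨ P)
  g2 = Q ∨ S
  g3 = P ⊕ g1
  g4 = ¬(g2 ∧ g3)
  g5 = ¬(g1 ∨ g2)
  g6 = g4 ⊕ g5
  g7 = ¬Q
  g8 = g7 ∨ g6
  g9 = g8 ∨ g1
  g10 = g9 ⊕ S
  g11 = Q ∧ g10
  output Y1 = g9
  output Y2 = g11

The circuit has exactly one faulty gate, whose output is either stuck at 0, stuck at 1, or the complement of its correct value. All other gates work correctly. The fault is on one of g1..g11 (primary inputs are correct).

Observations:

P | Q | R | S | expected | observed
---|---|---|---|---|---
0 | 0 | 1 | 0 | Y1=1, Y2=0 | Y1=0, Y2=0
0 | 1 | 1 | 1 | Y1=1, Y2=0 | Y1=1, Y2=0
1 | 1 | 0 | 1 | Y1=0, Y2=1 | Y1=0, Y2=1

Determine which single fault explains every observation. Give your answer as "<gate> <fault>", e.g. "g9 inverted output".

g7 stuck-at-0

Fault-free values for test 1 (P=0, Q=0, R=1, S=0): g1=0, g2=0, g3=0, g4=1, g5=1, g6=0, g7=1, g8=1, g9=1, g10=1, g11=0, giving Y1=1, Y2=0. Observed Y1=0, Y2=0.
Test 1: faults giving observed Y1=0, Y2=0 are {g7 stuck-at-0, g7 inverted output, g8 stuck-at-0, g8 inverted output, g9 stuck-at-0, g9 inverted output}.
Test 2 (P=0, Q=1, R=1, S=1): fault-free g1=0, g2=1, g3=0, g4=1, g5=0, g6=1, g7=0, g8=1, g9=1, g10=0, g11=0 → Y1=1, Y2=0; observed Y1=1, Y2=0. Eliminates g8 stuck-at-0, g8 inverted output, g9 stuck-at-0, g9 inverted output.
Test 3 (P=1, Q=1, R=0, S=1): fault-free g1=0, g2=1, g3=1, g4=0, g5=0, g6=0, g7=0, g8=0, g9=0, g10=1, g11=1 → Y1=0, Y2=1; observed Y1=0, Y2=1. Eliminates g7 inverted output.
Only g7 stuck-at-0 is consistent with every test.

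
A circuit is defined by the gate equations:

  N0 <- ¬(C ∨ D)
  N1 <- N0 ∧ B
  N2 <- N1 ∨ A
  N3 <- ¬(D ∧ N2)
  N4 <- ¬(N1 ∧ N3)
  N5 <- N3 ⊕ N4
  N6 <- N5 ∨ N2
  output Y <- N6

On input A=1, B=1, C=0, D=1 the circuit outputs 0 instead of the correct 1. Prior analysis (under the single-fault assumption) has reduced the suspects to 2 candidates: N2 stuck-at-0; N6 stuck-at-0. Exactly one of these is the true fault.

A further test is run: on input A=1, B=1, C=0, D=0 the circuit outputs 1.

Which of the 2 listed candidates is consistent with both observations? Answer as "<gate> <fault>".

Evaluate each candidate on input A=1, B=1, C=0, D=0:
  N2 stuck-at-0: N0=1, N1=1, N2=0 [stuck-at-0], N3=1, N4=0, N5=1, N6=1 → 1 — matches
  N6 stuck-at-0: N0=1, N1=1, N2=1, N3=1, N4=0, N5=1, N6=0 [stuck-at-0] → 0 — eliminated
Only N2 stuck-at-0 reproduces the observed 1.

N2 stuck-at-0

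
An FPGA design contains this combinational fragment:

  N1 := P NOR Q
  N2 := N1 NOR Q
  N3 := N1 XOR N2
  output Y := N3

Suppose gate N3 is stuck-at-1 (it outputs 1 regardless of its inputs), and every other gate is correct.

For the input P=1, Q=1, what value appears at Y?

1

Propagate with N3 forced: N1=0, N2=0, N3=1 [stuck-at-1].
So Y = 1. (Without the fault it would be 0.)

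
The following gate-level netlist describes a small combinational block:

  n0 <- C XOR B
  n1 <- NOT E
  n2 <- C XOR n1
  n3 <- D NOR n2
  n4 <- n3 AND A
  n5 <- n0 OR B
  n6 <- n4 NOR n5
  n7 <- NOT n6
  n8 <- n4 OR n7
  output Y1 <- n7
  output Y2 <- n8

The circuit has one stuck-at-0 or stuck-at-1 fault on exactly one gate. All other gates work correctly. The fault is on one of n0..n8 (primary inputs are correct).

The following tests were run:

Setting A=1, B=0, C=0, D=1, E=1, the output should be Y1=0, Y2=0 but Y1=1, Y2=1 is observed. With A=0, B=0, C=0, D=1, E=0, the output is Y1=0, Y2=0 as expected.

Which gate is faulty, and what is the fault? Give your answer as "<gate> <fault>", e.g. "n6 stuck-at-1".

n3 stuck-at-1

Fault-free values for test 1 (A=1, B=0, C=0, D=1, E=1): n0=0, n1=0, n2=0, n3=0, n4=0, n5=0, n6=1, n7=0, n8=0, giving Y1=0, Y2=0. Observed Y1=1, Y2=1.
Test 1: faults giving observed Y1=1, Y2=1 are {n0 stuck-at-1, n3 stuck-at-1, n4 stuck-at-1, n5 stuck-at-1, n6 stuck-at-0, n7 stuck-at-1}.
Test 2 (A=0, B=0, C=0, D=1, E=0): fault-free n0=0, n1=1, n2=1, n3=0, n4=0, n5=0, n6=1, n7=0, n8=0 → Y1=0, Y2=0; observed Y1=0, Y2=0. Eliminates n0 stuck-at-1, n4 stuck-at-1, n5 stuck-at-1, n6 stuck-at-0, n7 stuck-at-1.
Only n3 stuck-at-1 is consistent with every test.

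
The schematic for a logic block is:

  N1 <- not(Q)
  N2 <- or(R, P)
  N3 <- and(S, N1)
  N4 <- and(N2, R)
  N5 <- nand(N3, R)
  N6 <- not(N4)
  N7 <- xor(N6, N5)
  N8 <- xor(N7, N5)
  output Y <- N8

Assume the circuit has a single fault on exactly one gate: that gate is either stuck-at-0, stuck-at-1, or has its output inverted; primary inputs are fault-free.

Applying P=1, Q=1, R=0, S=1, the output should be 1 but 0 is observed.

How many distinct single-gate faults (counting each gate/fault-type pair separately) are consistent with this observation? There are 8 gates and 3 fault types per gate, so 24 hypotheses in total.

Fault-free: N1=0, N2=1, N3=0, N4=0, N5=1, N6=1, N7=0, N8=1 → 1. Observed 0.
  N1: none of the 3 fault types match ✗
  N2: none of the 3 fault types match ✗
  N3: none of the 3 fault types match ✗
  N4: stuck-at-1, inverted output ✓; others ✗
  N5: none of the 3 fault types match ✗
  N6: stuck-at-0, inverted output ✓; others ✗
  N7: stuck-at-1, inverted output ✓; others ✗
  N8: stuck-at-0, inverted output ✓; others ✗
Consistent faults: {N4 stuck-at-1, N4 inverted output, N6 stuck-at-0, N6 inverted output, N7 stuck-at-1, N7 inverted output, N8 stuck-at-0, N8 inverted output} — 8 in all.

8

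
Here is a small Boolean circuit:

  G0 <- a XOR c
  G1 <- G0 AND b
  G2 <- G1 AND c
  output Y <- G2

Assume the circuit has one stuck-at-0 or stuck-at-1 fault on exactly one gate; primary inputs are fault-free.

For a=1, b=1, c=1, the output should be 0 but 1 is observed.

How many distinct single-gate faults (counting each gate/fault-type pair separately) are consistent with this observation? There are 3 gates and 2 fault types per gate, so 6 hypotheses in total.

3

Fault-free: G0=0, G1=0, G2=0 → 0. Observed 1.
  G0 stuck-at-0: output 0 ✗
  G0 stuck-at-1: output 1 ✓
  G1 stuck-at-0: output 0 ✗
  G1 stuck-at-1: output 1 ✓
  G2 stuck-at-0: output 0 ✗
  G2 stuck-at-1: output 1 ✓
Consistent faults: {G0 stuck-at-1, G1 stuck-at-1, G2 stuck-at-1} — 3 in all.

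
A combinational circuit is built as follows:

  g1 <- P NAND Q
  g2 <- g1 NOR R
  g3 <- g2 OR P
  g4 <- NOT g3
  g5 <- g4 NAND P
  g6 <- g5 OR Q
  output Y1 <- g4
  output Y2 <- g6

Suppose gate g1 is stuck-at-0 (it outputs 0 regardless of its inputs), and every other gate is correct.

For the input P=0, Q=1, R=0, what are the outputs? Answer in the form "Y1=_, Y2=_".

Y1=0, Y2=1

Propagate with g1 forced: g1=0 [stuck-at-0], g2=1, g3=1, g4=0, g5=1, g6=1.
So the outputs are Y1=0, Y2=1. (Without the fault they would be Y1=1, Y2=1.)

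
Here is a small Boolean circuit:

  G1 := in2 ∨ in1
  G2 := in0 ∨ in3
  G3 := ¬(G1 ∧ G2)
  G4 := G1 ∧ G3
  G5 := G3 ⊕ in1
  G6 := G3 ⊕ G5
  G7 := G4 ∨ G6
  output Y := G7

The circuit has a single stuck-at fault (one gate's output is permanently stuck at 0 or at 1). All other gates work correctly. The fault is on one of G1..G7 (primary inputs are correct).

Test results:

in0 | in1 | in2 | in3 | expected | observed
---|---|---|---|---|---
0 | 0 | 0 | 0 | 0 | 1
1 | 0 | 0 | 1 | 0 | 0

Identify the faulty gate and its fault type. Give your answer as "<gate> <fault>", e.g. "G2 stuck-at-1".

G1 stuck-at-1

Fault-free values for test 1 (in0=0, in1=0, in2=0, in3=0): G1=0, G2=0, G3=1, G4=0, G5=1, G6=0, G7=0, giving Y=0. Observed 1.
Test 1: faults giving observed 1 are {G1 stuck-at-1, G4 stuck-at-1, G5 stuck-at-0, G6 stuck-at-1, G7 stuck-at-1}.
Test 2 (in0=1, in1=0, in2=0, in3=1): fault-free G1=0, G2=1, G3=1, G4=0, G5=1, G6=0, G7=0 → 0; observed 0. Eliminates G4 stuck-at-1, G5 stuck-at-0, G6 stuck-at-1, G7 stuck-at-1.
Only G1 stuck-at-1 is consistent with every test.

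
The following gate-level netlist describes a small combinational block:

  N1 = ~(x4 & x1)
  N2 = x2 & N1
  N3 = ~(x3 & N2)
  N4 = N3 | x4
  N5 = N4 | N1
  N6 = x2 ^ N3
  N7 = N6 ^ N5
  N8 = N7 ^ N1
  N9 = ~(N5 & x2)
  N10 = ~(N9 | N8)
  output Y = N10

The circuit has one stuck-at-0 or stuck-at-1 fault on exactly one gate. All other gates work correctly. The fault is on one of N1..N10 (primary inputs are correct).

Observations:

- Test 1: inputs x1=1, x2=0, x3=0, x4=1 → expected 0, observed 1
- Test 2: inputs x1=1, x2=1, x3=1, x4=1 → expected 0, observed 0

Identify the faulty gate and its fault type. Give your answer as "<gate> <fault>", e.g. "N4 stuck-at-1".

Fault-free values for test 1 (x1=1, x2=0, x3=0, x4=1): N1=0, N2=0, N3=1, N4=1, N5=1, N6=1, N7=0, N8=0, N9=1, N10=0, giving Y=0. Observed 1.
Test 1: faults giving observed 1 are {N9 stuck-at-0, N10 stuck-at-1}.
Test 2 (x1=1, x2=1, x3=1, x4=1): fault-free N1=0, N2=0, N3=1, N4=1, N5=1, N6=0, N7=1, N8=1, N9=0, N10=0 → 0; observed 0. Eliminates N10 stuck-at-1.
Only N9 stuck-at-0 is consistent with every test.

N9 stuck-at-0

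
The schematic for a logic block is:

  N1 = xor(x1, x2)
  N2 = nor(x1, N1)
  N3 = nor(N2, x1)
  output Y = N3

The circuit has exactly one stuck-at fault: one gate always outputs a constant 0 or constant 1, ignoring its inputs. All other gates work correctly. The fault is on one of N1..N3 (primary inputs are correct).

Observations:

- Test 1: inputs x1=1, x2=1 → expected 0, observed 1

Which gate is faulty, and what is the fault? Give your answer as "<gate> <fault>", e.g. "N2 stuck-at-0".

Fault-free values for test 1 (x1=1, x2=1): N1=0, N2=0, N3=0, giving Y=0. Observed 1.
Test 1: faults giving observed 1 are {N3 stuck-at-1}.
Only N3 stuck-at-1 is consistent with every test.

N3 stuck-at-1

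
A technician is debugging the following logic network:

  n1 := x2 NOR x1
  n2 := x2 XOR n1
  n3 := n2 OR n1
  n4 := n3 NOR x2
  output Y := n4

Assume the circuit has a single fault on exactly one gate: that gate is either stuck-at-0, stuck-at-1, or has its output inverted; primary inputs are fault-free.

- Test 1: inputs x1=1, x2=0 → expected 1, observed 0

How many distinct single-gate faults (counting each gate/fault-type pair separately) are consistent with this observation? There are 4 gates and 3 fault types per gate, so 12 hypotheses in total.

8

Fault-free: n1=0, n2=0, n3=0, n4=1 → 1. Observed 0.
  n1 stuck-at-0: output 1 ✗
  n1 stuck-at-1: output 0 ✓
  n1 inverted output: output 0 ✓
  n2 stuck-at-0: output 1 ✗
  n2 stuck-at-1: output 0 ✓
  n2 inverted output: output 0 ✓
  n3 stuck-at-0: output 1 ✗
  n3 stuck-at-1: output 0 ✓
  n3 inverted output: output 0 ✓
  n4 stuck-at-0: output 0 ✓
  n4 stuck-at-1: output 1 ✗
  n4 inverted output: output 0 ✓
Consistent faults: {n1 stuck-at-1, n1 inverted output, n2 stuck-at-1, n2 inverted output, n3 stuck-at-1, n3 inverted output, n4 stuck-at-0, n4 inverted output} — 8 in all.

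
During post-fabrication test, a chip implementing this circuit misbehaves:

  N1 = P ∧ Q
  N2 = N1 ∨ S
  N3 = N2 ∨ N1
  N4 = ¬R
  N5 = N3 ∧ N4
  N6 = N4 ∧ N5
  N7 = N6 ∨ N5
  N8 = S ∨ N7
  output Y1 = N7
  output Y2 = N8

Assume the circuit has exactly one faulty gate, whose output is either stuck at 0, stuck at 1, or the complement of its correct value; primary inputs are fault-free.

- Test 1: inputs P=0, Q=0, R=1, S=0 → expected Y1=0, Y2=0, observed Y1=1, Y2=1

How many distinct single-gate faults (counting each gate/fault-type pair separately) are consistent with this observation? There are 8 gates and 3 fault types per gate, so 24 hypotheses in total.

Fault-free: N1=0, N2=0, N3=0, N4=0, N5=0, N6=0, N7=0, N8=0 → Y1=0, Y2=0. Observed Y1=1, Y2=1.
  N1: none of the 3 fault types match ✗
  N2: none of the 3 fault types match ✗
  N3: none of the 3 fault types match ✗
  N4: none of the 3 fault types match ✗
  N5: stuck-at-1, inverted output ✓; others ✗
  N6: stuck-at-1, inverted output ✓; others ✗
  N7: stuck-at-1, inverted output ✓; others ✗
  N8: none of the 3 fault types match ✗
Consistent faults: {N5 stuck-at-1, N5 inverted output, N6 stuck-at-1, N6 inverted output, N7 stuck-at-1, N7 inverted output} — 6 in all.

6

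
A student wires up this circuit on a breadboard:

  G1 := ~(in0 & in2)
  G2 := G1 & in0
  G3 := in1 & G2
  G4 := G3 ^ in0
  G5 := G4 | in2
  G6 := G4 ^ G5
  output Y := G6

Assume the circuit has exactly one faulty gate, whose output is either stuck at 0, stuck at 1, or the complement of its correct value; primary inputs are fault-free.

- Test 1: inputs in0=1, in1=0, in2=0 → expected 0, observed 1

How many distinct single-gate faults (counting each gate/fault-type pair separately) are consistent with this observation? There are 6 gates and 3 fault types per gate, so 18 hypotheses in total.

Fault-free: G1=1, G2=1, G3=0, G4=1, G5=1, G6=0 → 0. Observed 1.
  G1: none of the 3 fault types match ✗
  G2: none of the 3 fault types match ✗
  G3: none of the 3 fault types match ✗
  G4: none of the 3 fault types match ✗
  G5: stuck-at-0, inverted output ✓; others ✗
  G6: stuck-at-1, inverted output ✓; others ✗
Consistent faults: {G5 stuck-at-0, G5 inverted output, G6 stuck-at-1, G6 inverted output} — 4 in all.

4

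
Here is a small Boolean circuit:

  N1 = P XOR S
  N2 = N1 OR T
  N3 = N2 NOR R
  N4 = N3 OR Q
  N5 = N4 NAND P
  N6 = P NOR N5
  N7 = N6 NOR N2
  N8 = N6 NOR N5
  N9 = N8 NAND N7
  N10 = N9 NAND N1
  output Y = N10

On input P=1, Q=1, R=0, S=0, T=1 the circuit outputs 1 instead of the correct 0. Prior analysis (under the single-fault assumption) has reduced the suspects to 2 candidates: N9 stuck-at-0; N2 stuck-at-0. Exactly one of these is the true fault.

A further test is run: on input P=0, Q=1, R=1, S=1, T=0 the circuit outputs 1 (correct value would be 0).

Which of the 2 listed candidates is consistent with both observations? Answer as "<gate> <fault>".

Evaluate each candidate on input P=0, Q=1, R=1, S=1, T=0:
  N9 stuck-at-0: N1=1, N2=1, N3=0, N4=1, N5=1, N6=0, N7=0, N8=0, N9=0 [stuck-at-0], N10=1 → 1 — matches
  N2 stuck-at-0: N1=1, N2=0 [stuck-at-0], N3=0, N4=1, N5=1, N6=0, N7=1, N8=0, N9=1, N10=0 → 0 — eliminated
Only N9 stuck-at-0 reproduces the observed 1.

N9 stuck-at-0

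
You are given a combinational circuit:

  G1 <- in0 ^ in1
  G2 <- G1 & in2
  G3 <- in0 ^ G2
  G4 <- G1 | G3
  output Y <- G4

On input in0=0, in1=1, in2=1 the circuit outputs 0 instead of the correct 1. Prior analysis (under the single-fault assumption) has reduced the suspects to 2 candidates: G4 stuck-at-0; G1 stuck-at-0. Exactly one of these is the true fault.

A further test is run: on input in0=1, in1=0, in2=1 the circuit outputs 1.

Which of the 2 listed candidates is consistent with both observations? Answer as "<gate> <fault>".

Evaluate each candidate on input in0=1, in1=0, in2=1:
  G4 stuck-at-0: G1=1, G2=1, G3=0, G4=0 [stuck-at-0] → 0 — eliminated
  G1 stuck-at-0: G1=0 [stuck-at-0], G2=0, G3=1, G4=1 → 1 — matches
Only G1 stuck-at-0 reproduces the observed 1.

G1 stuck-at-0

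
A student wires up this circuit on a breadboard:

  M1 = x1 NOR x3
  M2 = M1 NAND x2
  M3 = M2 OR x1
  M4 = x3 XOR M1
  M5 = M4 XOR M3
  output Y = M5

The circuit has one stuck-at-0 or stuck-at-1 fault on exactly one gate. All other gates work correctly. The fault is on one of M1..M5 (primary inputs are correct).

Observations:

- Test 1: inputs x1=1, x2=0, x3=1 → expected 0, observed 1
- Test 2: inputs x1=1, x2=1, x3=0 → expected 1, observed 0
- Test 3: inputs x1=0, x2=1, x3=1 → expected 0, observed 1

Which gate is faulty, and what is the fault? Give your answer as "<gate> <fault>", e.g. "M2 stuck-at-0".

M3 stuck-at-0

Fault-free values for test 1 (x1=1, x2=0, x3=1): M1=0, M2=1, M3=1, M4=1, M5=0, giving Y=0. Observed 1.
Test 1: faults giving observed 1 are {M1 stuck-at-1, M3 stuck-at-0, M4 stuck-at-0, M5 stuck-at-1}.
Test 2 (x1=1, x2=1, x3=0): fault-free M1=0, M2=1, M3=1, M4=0, M5=1 → 1; observed 0. Eliminates M4 stuck-at-0, M5 stuck-at-1.
Test 3 (x1=0, x2=1, x3=1): fault-free M1=0, M2=1, M3=1, M4=1, M5=0 → 0; observed 1. Eliminates M1 stuck-at-1.
Only M3 stuck-at-0 is consistent with every test.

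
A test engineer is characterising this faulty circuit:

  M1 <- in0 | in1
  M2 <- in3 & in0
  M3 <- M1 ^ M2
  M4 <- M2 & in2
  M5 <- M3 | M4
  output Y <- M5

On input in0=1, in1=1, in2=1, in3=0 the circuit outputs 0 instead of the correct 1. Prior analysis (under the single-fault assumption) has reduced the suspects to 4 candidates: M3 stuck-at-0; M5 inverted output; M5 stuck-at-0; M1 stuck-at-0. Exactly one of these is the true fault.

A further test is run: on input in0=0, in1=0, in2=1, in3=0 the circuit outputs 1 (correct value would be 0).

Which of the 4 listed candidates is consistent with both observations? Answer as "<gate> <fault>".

M5 inverted output

Evaluate each candidate on input in0=0, in1=0, in2=1, in3=0:
  M3 stuck-at-0: M1=0, M2=0, M3=0 [stuck-at-0], M4=0, M5=0 → 0 — eliminated
  M5 inverted output: M1=0, M2=0, M3=0, M4=0, M5=1 [inverted output] → 1 — matches
  M5 stuck-at-0: M1=0, M2=0, M3=0, M4=0, M5=0 [stuck-at-0] → 0 — eliminated
  M1 stuck-at-0: M1=0 [stuck-at-0], M2=0, M3=0, M4=0, M5=0 → 0 — eliminated
Only M5 inverted output reproduces the observed 1.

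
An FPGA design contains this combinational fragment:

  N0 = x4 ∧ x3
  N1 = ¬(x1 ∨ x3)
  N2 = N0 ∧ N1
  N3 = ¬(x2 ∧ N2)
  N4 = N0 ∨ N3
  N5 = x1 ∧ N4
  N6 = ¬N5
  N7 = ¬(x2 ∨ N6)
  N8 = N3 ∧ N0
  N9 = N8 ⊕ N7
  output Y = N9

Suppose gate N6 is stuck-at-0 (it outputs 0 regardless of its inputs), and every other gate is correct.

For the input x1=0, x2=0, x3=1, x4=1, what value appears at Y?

0

Propagate with N6 forced: N0=1, N1=0, N2=0, N3=1, N4=1, N5=0, N6=0 [stuck-at-0], N7=1, N8=1, N9=0.
So Y = 0. (Without the fault it would be 1.)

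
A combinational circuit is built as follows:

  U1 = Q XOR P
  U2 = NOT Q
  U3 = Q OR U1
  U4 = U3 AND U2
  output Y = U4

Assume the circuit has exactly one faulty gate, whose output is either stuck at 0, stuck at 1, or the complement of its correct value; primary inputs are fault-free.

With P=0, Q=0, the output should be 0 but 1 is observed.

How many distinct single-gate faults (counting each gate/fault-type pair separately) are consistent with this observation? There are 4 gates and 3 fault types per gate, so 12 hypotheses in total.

6

Fault-free: U1=0, U2=1, U3=0, U4=0 → 0. Observed 1.
  U1 stuck-at-0: output 0 ✗
  U1 stuck-at-1: output 1 ✓
  U1 inverted output: output 1 ✓
  U2 stuck-at-0: output 0 ✗
  U2 stuck-at-1: output 0 ✗
  U2 inverted output: output 0 ✗
  U3 stuck-at-0: output 0 ✗
  U3 stuck-at-1: output 1 ✓
  U3 inverted output: output 1 ✓
  U4 stuck-at-0: output 0 ✗
  U4 stuck-at-1: output 1 ✓
  U4 inverted output: output 1 ✓
Consistent faults: {U1 stuck-at-1, U1 inverted output, U3 stuck-at-1, U3 inverted output, U4 stuck-at-1, U4 inverted output} — 6 in all.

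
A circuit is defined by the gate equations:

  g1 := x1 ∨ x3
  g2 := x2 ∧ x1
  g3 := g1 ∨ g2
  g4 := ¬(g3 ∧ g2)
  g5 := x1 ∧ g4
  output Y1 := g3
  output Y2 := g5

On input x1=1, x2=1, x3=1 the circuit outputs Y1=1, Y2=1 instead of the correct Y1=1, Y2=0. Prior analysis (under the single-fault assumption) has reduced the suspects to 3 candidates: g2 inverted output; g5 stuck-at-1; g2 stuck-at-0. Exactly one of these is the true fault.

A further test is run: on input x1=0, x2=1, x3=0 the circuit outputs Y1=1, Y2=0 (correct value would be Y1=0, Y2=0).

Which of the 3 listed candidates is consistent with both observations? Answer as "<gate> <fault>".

Evaluate each candidate on input x1=0, x2=1, x3=0:
  g2 inverted output: g1=0, g2=1 [inverted output], g3=1, g4=0, g5=0 → Y1=1, Y2=0 — matches
  g5 stuck-at-1: g1=0, g2=0, g3=0, g4=1, g5=1 [stuck-at-1] → Y1=0, Y2=1 — eliminated
  g2 stuck-at-0: g1=0, g2=0 [stuck-at-0], g3=0, g4=1, g5=0 → Y1=0, Y2=0 — eliminated
Only g2 inverted output reproduces the observed Y1=1, Y2=0.

g2 inverted output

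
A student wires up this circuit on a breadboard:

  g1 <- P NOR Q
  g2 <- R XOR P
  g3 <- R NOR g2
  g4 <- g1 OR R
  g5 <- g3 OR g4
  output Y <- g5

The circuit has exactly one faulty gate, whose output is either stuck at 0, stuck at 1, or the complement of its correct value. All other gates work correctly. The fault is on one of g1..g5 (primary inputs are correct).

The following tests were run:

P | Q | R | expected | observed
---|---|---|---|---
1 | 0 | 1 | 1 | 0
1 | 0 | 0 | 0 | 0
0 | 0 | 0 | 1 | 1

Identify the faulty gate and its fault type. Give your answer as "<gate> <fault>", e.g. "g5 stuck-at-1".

Fault-free values for test 1 (P=1, Q=0, R=1): g1=0, g2=0, g3=0, g4=1, g5=1, giving Y=1. Observed 0.
Test 1: faults giving observed 0 are {g4 stuck-at-0, g4 inverted output, g5 stuck-at-0, g5 inverted output}.
Test 2 (P=1, Q=0, R=0): fault-free g1=0, g2=1, g3=0, g4=0, g5=0 → 0; observed 0. Eliminates g4 inverted output, g5 inverted output.
Test 3 (P=0, Q=0, R=0): fault-free g1=1, g2=0, g3=1, g4=1, g5=1 → 1; observed 1. Eliminates g5 stuck-at-0.
Only g4 stuck-at-0 is consistent with every test.

g4 stuck-at-0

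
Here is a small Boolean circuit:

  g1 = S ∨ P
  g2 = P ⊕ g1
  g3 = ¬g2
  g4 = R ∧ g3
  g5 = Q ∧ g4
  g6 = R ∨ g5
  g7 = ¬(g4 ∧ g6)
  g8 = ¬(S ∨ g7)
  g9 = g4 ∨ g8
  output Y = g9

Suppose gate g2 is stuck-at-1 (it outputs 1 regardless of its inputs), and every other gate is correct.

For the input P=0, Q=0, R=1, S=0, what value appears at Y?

0

Propagate with g2 forced: g1=0, g2=1 [stuck-at-1], g3=0, g4=0, g5=0, g6=1, g7=1, g8=0, g9=0.
So Y = 0. (Without the fault it would be 1.)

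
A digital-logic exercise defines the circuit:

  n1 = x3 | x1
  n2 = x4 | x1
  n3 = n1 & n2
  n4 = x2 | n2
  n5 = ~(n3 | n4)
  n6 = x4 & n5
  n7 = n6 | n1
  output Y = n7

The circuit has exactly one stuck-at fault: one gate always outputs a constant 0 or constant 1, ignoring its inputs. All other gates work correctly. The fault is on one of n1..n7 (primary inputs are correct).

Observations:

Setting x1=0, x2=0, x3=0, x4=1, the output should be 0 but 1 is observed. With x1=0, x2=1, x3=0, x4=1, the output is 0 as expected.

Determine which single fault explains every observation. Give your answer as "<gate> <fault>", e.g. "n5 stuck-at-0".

n2 stuck-at-0

Fault-free values for test 1 (x1=0, x2=0, x3=0, x4=1): n1=0, n2=1, n3=0, n4=1, n5=0, n6=0, n7=0, giving Y=0. Observed 1.
Test 1: faults giving observed 1 are {n1 stuck-at-1, n2 stuck-at-0, n4 stuck-at-0, n5 stuck-at-1, n6 stuck-at-1, n7 stuck-at-1}.
Test 2 (x1=0, x2=1, x3=0, x4=1): fault-free n1=0, n2=1, n3=0, n4=1, n5=0, n6=0, n7=0 → 0; observed 0. Eliminates n1 stuck-at-1, n4 stuck-at-0, n5 stuck-at-1, n6 stuck-at-1, n7 stuck-at-1.
Only n2 stuck-at-0 is consistent with every test.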